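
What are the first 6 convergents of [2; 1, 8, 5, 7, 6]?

2/1, 3/1, 26/9, 133/46, 957/331, 5875/2032

Using the convergent recurrence p_i = a_i*p_{i-1} + p_{i-2}, q_i = a_i*q_{i-1} + q_{i-2} with p_{-2}=0, p_{-1}=1, q_{-2}=1, q_{-1}=0:
  i=0: a_0=2, p_0 = 2*1 + 0 = 2, q_0 = 2*0 + 1 = 1.
  i=1: a_1=1, p_1 = 1*2 + 1 = 3, q_1 = 1*1 + 0 = 1.
  i=2: a_2=8, p_2 = 8*3 + 2 = 26, q_2 = 8*1 + 1 = 9.
  i=3: a_3=5, p_3 = 5*26 + 3 = 133, q_3 = 5*9 + 1 = 46.
  i=4: a_4=7, p_4 = 7*133 + 26 = 957, q_4 = 7*46 + 9 = 331.
  i=5: a_5=6, p_5 = 6*957 + 133 = 5875, q_5 = 6*331 + 46 = 2032.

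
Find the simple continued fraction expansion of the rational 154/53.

[2; 1, 9, 1, 1, 2]

Run the Euclidean algorithm on 154 and 53; the successive quotients are the partial quotients a_0, a_1, ... (each step inverts the fractional part left over by the previous one):
  154 = 2*53 + 48, so a_0 = 2.
  53 = 1*48 + 5, so a_1 = 1.
  48 = 9*5 + 3, so a_2 = 9.
  5 = 1*3 + 2, so a_3 = 1.
  3 = 1*2 + 1, so a_4 = 1.
  2 = 2*1 + 0, so a_5 = 2.
The remainder reaches 0 after 6 divisions, so the expansion has 6 partial quotients, read off in order.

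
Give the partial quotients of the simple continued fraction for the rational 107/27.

[3; 1, 26]

Run the Euclidean algorithm on 107 and 27; the successive quotients are the partial quotients a_0, a_1, ... (each step inverts the fractional part left over by the previous one):
  107 = 3*27 + 26, so a_0 = 3.
  27 = 1*26 + 1, so a_1 = 1.
  26 = 26*1 + 0, so a_2 = 26.
The remainder reaches 0 after 3 divisions, so the expansion has 3 partial quotients, read off in order.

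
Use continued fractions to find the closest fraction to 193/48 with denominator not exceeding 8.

Expand x = 193/48 as a continued fraction with the Euclidean algorithm:
  193 = 4*48 + 1, so a_0 = 4.
  48 = 48*1 + 0, so a_1 = 48.
so x = [4; 48].
Convergents (p_i = a_i*p_{i-1} + p_{i-2}, q_i = a_i*q_{i-1} + q_{i-2} with p_{-2}=0, p_{-1}=1, q_{-2}=1, q_{-1}=0), until the denominator exceeds 8:
  i=0: a_0=4, p_0 = 4*1 + 0 = 4, q_0 = 4*0 + 1 = 1.
  i=1: a_1=48, p_1 = 48*4 + 1 = 193, q_1 = 48*1 + 0 = 48.
q_1 = 48 > 8, so the last convergent with denominator <= 8 is p_0/q_0 = 4/1.
The closest fraction with denominator <= 8 is either p_0/q_0 or the intermediate fraction (k*p_0 + p_{-1})/(k*q_0 + q_{-1}) with the largest k >= 1 whose denominator stays <= 8; these approach x as k grows, and every other convergent or intermediate fraction in range is farther away.
Largest k: floor((8 - q_{-1})/q_0) = floor((8 - 0)/1) = 8 (using the seeds p_{-1} = 1, q_{-1} = 0).
That gives (8*4 + 1)/(8*1 + 0) = 33/8.
Compare the errors: |x - 4/1| = |193*1 - 4*48|/(48*1) = 1/48, and |x - 33/8| = |193*8 - 33*48|/(48*8) = 40/384.
Cross-multiplying, 1*384 = 384 < 1920 = 40*48, so 1/48 is smaller: the convergent 4/1 is closer to x than 33/8.

4/1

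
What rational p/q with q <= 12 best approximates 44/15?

35/12

Expand x = 44/15 as a continued fraction with the Euclidean algorithm:
  44 = 2*15 + 14, so a_0 = 2.
  15 = 1*14 + 1, so a_1 = 1.
  14 = 14*1 + 0, so a_2 = 14.
so x = [2; 1, 14].
Convergents (p_i = a_i*p_{i-1} + p_{i-2}, q_i = a_i*q_{i-1} + q_{i-2} with p_{-2}=0, p_{-1}=1, q_{-2}=1, q_{-1}=0), until the denominator exceeds 12:
  i=0: a_0=2, p_0 = 2*1 + 0 = 2, q_0 = 2*0 + 1 = 1.
  i=1: a_1=1, p_1 = 1*2 + 1 = 3, q_1 = 1*1 + 0 = 1.
  i=2: a_2=14, p_2 = 14*3 + 2 = 44, q_2 = 14*1 + 1 = 15.
q_2 = 15 > 12, so the last convergent with denominator <= 12 is p_1/q_1 = 3/1.
The closest fraction with denominator <= 12 is either p_1/q_1 or the intermediate fraction (k*p_1 + p_0)/(k*q_1 + q_0) with the largest k >= 1 whose denominator stays <= 12; these approach x as k grows, and every other convergent or intermediate fraction in range is farther away.
Largest k: floor((12 - q_0)/q_1) = floor((12 - 1)/1) = 11.
That gives (11*3 + 2)/(11*1 + 1) = 35/12.
Compare the errors: |x - 3/1| = |44*1 - 3*15|/(15*1) = 1/15, and |x - 35/12| = |44*12 - 35*15|/(15*12) = 3/180.
Cross-multiplying, 3*15 = 45 < 180 = 1*180, so 3/180 is smaller: the intermediate fraction 35/12 is closer to x than 3/1.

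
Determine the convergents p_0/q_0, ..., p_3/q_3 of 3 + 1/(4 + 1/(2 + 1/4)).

3/1, 13/4, 29/9, 129/40

Using the convergent recurrence p_i = a_i*p_{i-1} + p_{i-2}, q_i = a_i*q_{i-1} + q_{i-2} with p_{-2}=0, p_{-1}=1, q_{-2}=1, q_{-1}=0:
  i=0: a_0=3, p_0 = 3*1 + 0 = 3, q_0 = 3*0 + 1 = 1.
  i=1: a_1=4, p_1 = 4*3 + 1 = 13, q_1 = 4*1 + 0 = 4.
  i=2: a_2=2, p_2 = 2*13 + 3 = 29, q_2 = 2*4 + 1 = 9.
  i=3: a_3=4, p_3 = 4*29 + 13 = 129, q_3 = 4*9 + 4 = 40.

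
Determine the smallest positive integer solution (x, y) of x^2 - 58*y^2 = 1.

(x, y) = (19603, 2574)

First expand sqrt(58) as a continued fraction. With x_i = (sqrt(58) + m_i)/d_i and (m_0, d_0) = (0, 1): a_0 = floor(sqrt(58)) = 7, since 7^2 = 49 <= 58 < 64 = 8^2.
Iterate m_{i+1} = d_i*a_i - m_i, d_{i+1} = (58 - m_{i+1}^2)/d_i, a_{i+1} = floor((a_0 + m_{i+1})/d_{i+1}):
  m_1 = 1*7 - 0 = 7, d_1 = (58 - 7^2)/1 = 9/1 = 9, a_1 = floor((7 + 7)/9) = 1.
  m_2 = 9*1 - 7 = 2, d_2 = (58 - 2^2)/9 = 54/9 = 6, a_2 = floor((7 + 2)/6) = 1.
  m_3 = 6*1 - 2 = 4, d_3 = (58 - 4^2)/6 = 42/6 = 7, a_3 = floor((7 + 4)/7) = 1.
  m_4 = 7*1 - 4 = 3, d_4 = (58 - 3^2)/7 = 49/7 = 7, a_4 = floor((7 + 3)/7) = 1.
  m_5 = 7*1 - 3 = 4, d_5 = (58 - 4^2)/7 = 42/7 = 6, a_5 = floor((7 + 4)/6) = 1.
  m_6 = 6*1 - 4 = 2, d_6 = (58 - 2^2)/6 = 54/6 = 9, a_6 = floor((7 + 2)/9) = 1.
  m_7 = 9*1 - 2 = 7, d_7 = (58 - 7^2)/9 = 9/9 = 1, a_7 = floor((7 + 7)/1) = 14.
  m_8 = 1*14 - 7 = 7, d_8 = (58 - 7^2)/1 = 9/1 = 9: (m_8, d_8) = (m_1, d_1) = (7, 9), so from here the quotients repeat a_1, ..., a_7; the period length is 7.
So sqrt(58) = [7; (1, 1, 1, 1, 1, 1, 14)] with period length k = 7.
k is odd, so (p_{k-1}, q_{k-1}) only solves x^2 - 58y^2 = -1 and the fundamental solution of x^2 - 58y^2 = 1 is (p_{2k-1}, q_{2k-1}) = (p_13, q_13); compute convergents through index 13, running through the period twice.
Convergents (p_i = a_i*p_{i-1} + p_{i-2}, q_i = a_i*q_{i-1} + q_{i-2} with p_{-2}=0, p_{-1}=1, q_{-2}=1, q_{-1}=0):
  i=0: a_0=7, p_0 = 7*1 + 0 = 7, q_0 = 7*0 + 1 = 1.
  i=1: a_1=1, p_1 = 1*7 + 1 = 8, q_1 = 1*1 + 0 = 1.
  i=2: a_2=1, p_2 = 1*8 + 7 = 15, q_2 = 1*1 + 1 = 2.
  i=3: a_3=1, p_3 = 1*15 + 8 = 23, q_3 = 1*2 + 1 = 3.
  i=4: a_4=1, p_4 = 1*23 + 15 = 38, q_4 = 1*3 + 2 = 5.
  i=5: a_5=1, p_5 = 1*38 + 23 = 61, q_5 = 1*5 + 3 = 8.
  i=6: a_6=1, p_6 = 1*61 + 38 = 99, q_6 = 1*8 + 5 = 13.
  i=7: a_7=14, p_7 = 14*99 + 61 = 1447, q_7 = 14*13 + 8 = 190.
  i=8: a_8=1, p_8 = 1*1447 + 99 = 1546, q_8 = 1*190 + 13 = 203.
  i=9: a_9=1, p_9 = 1*1546 + 1447 = 2993, q_9 = 1*203 + 190 = 393.
  i=10: a_10=1, p_10 = 1*2993 + 1546 = 4539, q_10 = 1*393 + 203 = 596.
  i=11: a_11=1, p_11 = 1*4539 + 2993 = 7532, q_11 = 1*596 + 393 = 989.
  i=12: a_12=1, p_12 = 1*7532 + 4539 = 12071, q_12 = 1*989 + 596 = 1585.
  i=13: a_13=1, p_13 = 1*12071 + 7532 = 19603, q_13 = 1*1585 + 989 = 2574.
Indeed p_6^2 - 58*q_6^2 = 9801 - 9802 = -1, not +1.
Check: 19603^2 - 58*2574^2 = 384277609 - 384277608 = 1, so (x, y) = (19603, 2574) solves the equation, and by the theorem it is the least positive solution.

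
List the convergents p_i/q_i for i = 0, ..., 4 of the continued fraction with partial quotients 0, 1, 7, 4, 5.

Using the convergent recurrence p_i = a_i*p_{i-1} + p_{i-2}, q_i = a_i*q_{i-1} + q_{i-2} with p_{-2}=0, p_{-1}=1, q_{-2}=1, q_{-1}=0:
  i=0: a_0=0, p_0 = 0*1 + 0 = 0, q_0 = 0*0 + 1 = 1.
  i=1: a_1=1, p_1 = 1*0 + 1 = 1, q_1 = 1*1 + 0 = 1.
  i=2: a_2=7, p_2 = 7*1 + 0 = 7, q_2 = 7*1 + 1 = 8.
  i=3: a_3=4, p_3 = 4*7 + 1 = 29, q_3 = 4*8 + 1 = 33.
  i=4: a_4=5, p_4 = 5*29 + 7 = 152, q_4 = 5*33 + 8 = 173.

0/1, 1/1, 7/8, 29/33, 152/173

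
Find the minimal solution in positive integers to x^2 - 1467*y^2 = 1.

First expand sqrt(1467) as a continued fraction. With x_i = (sqrt(1467) + m_i)/d_i and (m_0, d_0) = (0, 1): a_0 = floor(sqrt(1467)) = 38, since 38^2 = 1444 <= 1467 < 1521 = 39^2.
Iterate m_{i+1} = d_i*a_i - m_i, d_{i+1} = (1467 - m_{i+1}^2)/d_i, a_{i+1} = floor((a_0 + m_{i+1})/d_{i+1}):
  m_1 = 1*38 - 0 = 38, d_1 = (1467 - 38^2)/1 = 23/1 = 23, a_1 = floor((38 + 38)/23) = 3.
  m_2 = 23*3 - 38 = 31, d_2 = (1467 - 31^2)/23 = 506/23 = 22, a_2 = floor((38 + 31)/22) = 3.
  m_3 = 22*3 - 31 = 35, d_3 = (1467 - 35^2)/22 = 242/22 = 11, a_3 = floor((38 + 35)/11) = 6.
  m_4 = 11*6 - 35 = 31, d_4 = (1467 - 31^2)/11 = 506/11 = 46, a_4 = floor((38 + 31)/46) = 1.
  m_5 = 46*1 - 31 = 15, d_5 = (1467 - 15^2)/46 = 1242/46 = 27, a_5 = floor((38 + 15)/27) = 1.
  m_6 = 27*1 - 15 = 12, d_6 = (1467 - 12^2)/27 = 1323/27 = 49, a_6 = floor((38 + 12)/49) = 1.
  m_7 = 49*1 - 12 = 37, d_7 = (1467 - 37^2)/49 = 98/49 = 2, a_7 = floor((38 + 37)/2) = 37.
  m_8 = 2*37 - 37 = 37, d_8 = (1467 - 37^2)/2 = 98/2 = 49, a_8 = floor((38 + 37)/49) = 1.
  m_9 = 49*1 - 37 = 12, d_9 = (1467 - 12^2)/49 = 1323/49 = 27, a_9 = floor((38 + 12)/27) = 1.
  m_10 = 27*1 - 12 = 15, d_10 = (1467 - 15^2)/27 = 1242/27 = 46, a_10 = floor((38 + 15)/46) = 1.
  m_11 = 46*1 - 15 = 31, d_11 = (1467 - 31^2)/46 = 506/46 = 11, a_11 = floor((38 + 31)/11) = 6.
  m_12 = 11*6 - 31 = 35, d_12 = (1467 - 35^2)/11 = 242/11 = 22, a_12 = floor((38 + 35)/22) = 3.
  m_13 = 22*3 - 35 = 31, d_13 = (1467 - 31^2)/22 = 506/22 = 23, a_13 = floor((38 + 31)/23) = 3.
  m_14 = 23*3 - 31 = 38, d_14 = (1467 - 38^2)/23 = 23/23 = 1, a_14 = floor((38 + 38)/1) = 76.
  m_15 = 1*76 - 38 = 38, d_15 = (1467 - 38^2)/1 = 23/1 = 23: (m_15, d_15) = (m_1, d_1) = (38, 23), so from here the quotients repeat a_1, ..., a_14; the period length is 14.
So sqrt(1467) = [38; (3, 3, 6, 1, 1, 1, 37, 1, 1, 1, 6, 3, 3, 76)] with period length k = 14.
k is even, so the fundamental solution of x^2 - 1467y^2 = 1 is (p_{k-1}, q_{k-1}) = (p_13, q_13); compute convergents through index 13.
Convergents (p_i = a_i*p_{i-1} + p_{i-2}, q_i = a_i*q_{i-1} + q_{i-2} with p_{-2}=0, p_{-1}=1, q_{-2}=1, q_{-1}=0):
  i=0: a_0=38, p_0 = 38*1 + 0 = 38, q_0 = 38*0 + 1 = 1.
  i=1: a_1=3, p_1 = 3*38 + 1 = 115, q_1 = 3*1 + 0 = 3.
  i=2: a_2=3, p_2 = 3*115 + 38 = 383, q_2 = 3*3 + 1 = 10.
  i=3: a_3=6, p_3 = 6*383 + 115 = 2413, q_3 = 6*10 + 3 = 63.
  i=4: a_4=1, p_4 = 1*2413 + 383 = 2796, q_4 = 1*63 + 10 = 73.
  i=5: a_5=1, p_5 = 1*2796 + 2413 = 5209, q_5 = 1*73 + 63 = 136.
  i=6: a_6=1, p_6 = 1*5209 + 2796 = 8005, q_6 = 1*136 + 73 = 209.
  i=7: a_7=37, p_7 = 37*8005 + 5209 = 301394, q_7 = 37*209 + 136 = 7869.
  i=8: a_8=1, p_8 = 1*301394 + 8005 = 309399, q_8 = 1*7869 + 209 = 8078.
  i=9: a_9=1, p_9 = 1*309399 + 301394 = 610793, q_9 = 1*8078 + 7869 = 15947.
  i=10: a_10=1, p_10 = 1*610793 + 309399 = 920192, q_10 = 1*15947 + 8078 = 24025.
  i=11: a_11=6, p_11 = 6*920192 + 610793 = 6131945, q_11 = 6*24025 + 15947 = 160097.
  i=12: a_12=3, p_12 = 3*6131945 + 920192 = 19316027, q_12 = 3*160097 + 24025 = 504316.
  i=13: a_13=3, p_13 = 3*19316027 + 6131945 = 64080026, q_13 = 3*504316 + 160097 = 1673045.
Check: 64080026^2 - 1467*1673045^2 = 4106249732160676 - 4106249732160675 = 1, so (x, y) = (64080026, 1673045) solves the equation, and by the theorem it is the least positive solution.

(x, y) = (64080026, 1673045)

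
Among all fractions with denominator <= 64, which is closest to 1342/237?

Expand x = 1342/237 as a continued fraction with the Euclidean algorithm:
  1342 = 5*237 + 157, so a_0 = 5.
  237 = 1*157 + 80, so a_1 = 1.
  157 = 1*80 + 77, so a_2 = 1.
  80 = 1*77 + 3, so a_3 = 1.
  77 = 25*3 + 2, so a_4 = 25.
  3 = 1*2 + 1, so a_5 = 1.
  2 = 2*1 + 0, so a_6 = 2.
so x = [5; 1, 1, 1, 25, 1, 2].
Convergents (p_i = a_i*p_{i-1} + p_{i-2}, q_i = a_i*q_{i-1} + q_{i-2} with p_{-2}=0, p_{-1}=1, q_{-2}=1, q_{-1}=0), until the denominator exceeds 64:
  i=0: a_0=5, p_0 = 5*1 + 0 = 5, q_0 = 5*0 + 1 = 1.
  i=1: a_1=1, p_1 = 1*5 + 1 = 6, q_1 = 1*1 + 0 = 1.
  i=2: a_2=1, p_2 = 1*6 + 5 = 11, q_2 = 1*1 + 1 = 2.
  i=3: a_3=1, p_3 = 1*11 + 6 = 17, q_3 = 1*2 + 1 = 3.
  i=4: a_4=25, p_4 = 25*17 + 11 = 436, q_4 = 25*3 + 2 = 77.
q_4 = 77 > 64, so the last convergent with denominator <= 64 is p_3/q_3 = 17/3.
The closest fraction with denominator <= 64 is either p_3/q_3 or the intermediate fraction (k*p_3 + p_2)/(k*q_3 + q_2) with the largest k >= 1 whose denominator stays <= 64; these approach x as k grows, and every other convergent or intermediate fraction in range is farther away.
Largest k: floor((64 - q_2)/q_3) = floor((64 - 2)/3) = 20.
That gives (20*17 + 11)/(20*3 + 2) = 351/62.
Compare the errors: |x - 17/3| = |1342*3 - 17*237|/(237*3) = 3/711, and |x - 351/62| = |1342*62 - 351*237|/(237*62) = 17/14694.
Cross-multiplying, 17*711 = 12087 < 44082 = 3*14694, so 17/14694 is smaller: the intermediate fraction 351/62 is closer to x than 17/3.

351/62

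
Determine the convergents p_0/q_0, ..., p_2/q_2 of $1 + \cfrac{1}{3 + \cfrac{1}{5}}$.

1/1, 4/3, 21/16

Using the convergent recurrence p_i = a_i*p_{i-1} + p_{i-2}, q_i = a_i*q_{i-1} + q_{i-2} with p_{-2}=0, p_{-1}=1, q_{-2}=1, q_{-1}=0:
  i=0: a_0=1, p_0 = 1*1 + 0 = 1, q_0 = 1*0 + 1 = 1.
  i=1: a_1=3, p_1 = 3*1 + 1 = 4, q_1 = 3*1 + 0 = 3.
  i=2: a_2=5, p_2 = 5*4 + 1 = 21, q_2 = 5*3 + 1 = 16.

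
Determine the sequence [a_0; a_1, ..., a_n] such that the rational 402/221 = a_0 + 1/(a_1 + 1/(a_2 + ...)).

Run the Euclidean algorithm on 402 and 221; the successive quotients are the partial quotients a_0, a_1, ... (each step inverts the fractional part left over by the previous one):
  402 = 1*221 + 181, so a_0 = 1.
  221 = 1*181 + 40, so a_1 = 1.
  181 = 4*40 + 21, so a_2 = 4.
  40 = 1*21 + 19, so a_3 = 1.
  21 = 1*19 + 2, so a_4 = 1.
  19 = 9*2 + 1, so a_5 = 9.
  2 = 2*1 + 0, so a_6 = 2.
The remainder reaches 0 after 7 divisions, so the expansion has 7 partial quotients, read off in order.

[1; 1, 4, 1, 1, 9, 2]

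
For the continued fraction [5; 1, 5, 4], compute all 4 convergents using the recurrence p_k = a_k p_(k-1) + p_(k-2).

Using the convergent recurrence p_i = a_i*p_{i-1} + p_{i-2}, q_i = a_i*q_{i-1} + q_{i-2} with p_{-2}=0, p_{-1}=1, q_{-2}=1, q_{-1}=0:
  i=0: a_0=5, p_0 = 5*1 + 0 = 5, q_0 = 5*0 + 1 = 1.
  i=1: a_1=1, p_1 = 1*5 + 1 = 6, q_1 = 1*1 + 0 = 1.
  i=2: a_2=5, p_2 = 5*6 + 5 = 35, q_2 = 5*1 + 1 = 6.
  i=3: a_3=4, p_3 = 4*35 + 6 = 146, q_3 = 4*6 + 1 = 25.

5/1, 6/1, 35/6, 146/25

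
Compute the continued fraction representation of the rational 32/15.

[2; 7, 2]

Run the Euclidean algorithm on 32 and 15; the successive quotients are the partial quotients a_0, a_1, ... (each step inverts the fractional part left over by the previous one):
  32 = 2*15 + 2, so a_0 = 2.
  15 = 7*2 + 1, so a_1 = 7.
  2 = 2*1 + 0, so a_2 = 2.
The remainder reaches 0 after 3 divisions, so the expansion has 3 partial quotients, read off in order.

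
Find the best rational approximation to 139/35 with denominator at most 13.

Expand x = 139/35 as a continued fraction with the Euclidean algorithm:
  139 = 3*35 + 34, so a_0 = 3.
  35 = 1*34 + 1, so a_1 = 1.
  34 = 34*1 + 0, so a_2 = 34.
so x = [3; 1, 34].
Convergents (p_i = a_i*p_{i-1} + p_{i-2}, q_i = a_i*q_{i-1} + q_{i-2} with p_{-2}=0, p_{-1}=1, q_{-2}=1, q_{-1}=0), until the denominator exceeds 13:
  i=0: a_0=3, p_0 = 3*1 + 0 = 3, q_0 = 3*0 + 1 = 1.
  i=1: a_1=1, p_1 = 1*3 + 1 = 4, q_1 = 1*1 + 0 = 1.
  i=2: a_2=34, p_2 = 34*4 + 3 = 139, q_2 = 34*1 + 1 = 35.
q_2 = 35 > 13, so the last convergent with denominator <= 13 is p_1/q_1 = 4/1.
The closest fraction with denominator <= 13 is either p_1/q_1 or the intermediate fraction (k*p_1 + p_0)/(k*q_1 + q_0) with the largest k >= 1 whose denominator stays <= 13; these approach x as k grows, and every other convergent or intermediate fraction in range is farther away.
Largest k: floor((13 - q_0)/q_1) = floor((13 - 1)/1) = 12.
That gives (12*4 + 3)/(12*1 + 1) = 51/13.
Compare the errors: |x - 4/1| = |139*1 - 4*35|/(35*1) = 1/35, and |x - 51/13| = |139*13 - 51*35|/(35*13) = 22/455.
Cross-multiplying, 1*455 = 455 < 770 = 22*35, so 1/35 is smaller: the convergent 4/1 is closer to x than 51/13.

4/1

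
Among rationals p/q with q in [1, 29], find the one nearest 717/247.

Expand x = 717/247 as a continued fraction with the Euclidean algorithm:
  717 = 2*247 + 223, so a_0 = 2.
  247 = 1*223 + 24, so a_1 = 1.
  223 = 9*24 + 7, so a_2 = 9.
  24 = 3*7 + 3, so a_3 = 3.
  7 = 2*3 + 1, so a_4 = 2.
  3 = 3*1 + 0, so a_5 = 3.
so x = [2; 1, 9, 3, 2, 3].
Convergents (p_i = a_i*p_{i-1} + p_{i-2}, q_i = a_i*q_{i-1} + q_{i-2} with p_{-2}=0, p_{-1}=1, q_{-2}=1, q_{-1}=0), until the denominator exceeds 29:
  i=0: a_0=2, p_0 = 2*1 + 0 = 2, q_0 = 2*0 + 1 = 1.
  i=1: a_1=1, p_1 = 1*2 + 1 = 3, q_1 = 1*1 + 0 = 1.
  i=2: a_2=9, p_2 = 9*3 + 2 = 29, q_2 = 9*1 + 1 = 10.
  i=3: a_3=3, p_3 = 3*29 + 3 = 90, q_3 = 3*10 + 1 = 31.
q_3 = 31 > 29, so the last convergent with denominator <= 29 is p_2/q_2 = 29/10.
The closest fraction with denominator <= 29 is either p_2/q_2 or the intermediate fraction (k*p_2 + p_1)/(k*q_2 + q_1) with the largest k >= 1 whose denominator stays <= 29; these approach x as k grows, and every other convergent or intermediate fraction in range is farther away.
Largest k: floor((29 - q_1)/q_2) = floor((29 - 1)/10) = 2.
That gives (2*29 + 3)/(2*10 + 1) = 61/21.
Compare the errors: |x - 29/10| = |717*10 - 29*247|/(247*10) = 7/2470, and |x - 61/21| = |717*21 - 61*247|/(247*21) = 10/5187.
Cross-multiplying, 10*2470 = 24700 < 36309 = 7*5187, so 10/5187 is smaller: the intermediate fraction 61/21 is closer to x than 29/10.

61/21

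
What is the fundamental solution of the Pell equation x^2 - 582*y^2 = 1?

First expand sqrt(582) as a continued fraction. With x_i = (sqrt(582) + m_i)/d_i and (m_0, d_0) = (0, 1): a_0 = floor(sqrt(582)) = 24, since 24^2 = 576 <= 582 < 625 = 25^2.
Iterate m_{i+1} = d_i*a_i - m_i, d_{i+1} = (582 - m_{i+1}^2)/d_i, a_{i+1} = floor((a_0 + m_{i+1})/d_{i+1}):
  m_1 = 1*24 - 0 = 24, d_1 = (582 - 24^2)/1 = 6/1 = 6, a_1 = floor((24 + 24)/6) = 8.
  m_2 = 6*8 - 24 = 24, d_2 = (582 - 24^2)/6 = 6/6 = 1, a_2 = floor((24 + 24)/1) = 48.
  m_3 = 1*48 - 24 = 24, d_3 = (582 - 24^2)/1 = 6/1 = 6: (m_3, d_3) = (m_1, d_1) = (24, 6), so from here the quotients repeat a_1, a_2; the period length is 2.
So sqrt(582) = [24; (8, 48)] with period length k = 2.
k is even, so the fundamental solution of x^2 - 582y^2 = 1 is (p_{k-1}, q_{k-1}) = (p_1, q_1); compute convergents through index 1.
Convergents (p_i = a_i*p_{i-1} + p_{i-2}, q_i = a_i*q_{i-1} + q_{i-2} with p_{-2}=0, p_{-1}=1, q_{-2}=1, q_{-1}=0):
  i=0: a_0=24, p_0 = 24*1 + 0 = 24, q_0 = 24*0 + 1 = 1.
  i=1: a_1=8, p_1 = 8*24 + 1 = 193, q_1 = 8*1 + 0 = 8.
Check: 193^2 - 582*8^2 = 37249 - 37248 = 1, so (x, y) = (193, 8) solves the equation, and by the theorem it is the least positive solution.

(x, y) = (193, 8)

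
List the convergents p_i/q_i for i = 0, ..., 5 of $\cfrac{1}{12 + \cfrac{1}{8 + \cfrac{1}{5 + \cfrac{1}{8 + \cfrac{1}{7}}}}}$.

0/1, 1/12, 8/97, 41/497, 336/4073, 2393/29008

Using the convergent recurrence p_i = a_i*p_{i-1} + p_{i-2}, q_i = a_i*q_{i-1} + q_{i-2} with p_{-2}=0, p_{-1}=1, q_{-2}=1, q_{-1}=0:
  i=0: a_0=0, p_0 = 0*1 + 0 = 0, q_0 = 0*0 + 1 = 1.
  i=1: a_1=12, p_1 = 12*0 + 1 = 1, q_1 = 12*1 + 0 = 12.
  i=2: a_2=8, p_2 = 8*1 + 0 = 8, q_2 = 8*12 + 1 = 97.
  i=3: a_3=5, p_3 = 5*8 + 1 = 41, q_3 = 5*97 + 12 = 497.
  i=4: a_4=8, p_4 = 8*41 + 8 = 336, q_4 = 8*497 + 97 = 4073.
  i=5: a_5=7, p_5 = 7*336 + 41 = 2393, q_5 = 7*4073 + 497 = 29008.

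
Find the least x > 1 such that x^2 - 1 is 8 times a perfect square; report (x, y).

(x, y) = (3, 1)

First expand sqrt(8) as a continued fraction. With x_i = (sqrt(8) + m_i)/d_i and (m_0, d_0) = (0, 1): a_0 = floor(sqrt(8)) = 2, since 2^2 = 4 <= 8 < 9 = 3^2.
Iterate m_{i+1} = d_i*a_i - m_i, d_{i+1} = (8 - m_{i+1}^2)/d_i, a_{i+1} = floor((a_0 + m_{i+1})/d_{i+1}):
  m_1 = 1*2 - 0 = 2, d_1 = (8 - 2^2)/1 = 4/1 = 4, a_1 = floor((2 + 2)/4) = 1.
  m_2 = 4*1 - 2 = 2, d_2 = (8 - 2^2)/4 = 4/4 = 1, a_2 = floor((2 + 2)/1) = 4.
  m_3 = 1*4 - 2 = 2, d_3 = (8 - 2^2)/1 = 4/1 = 4: (m_3, d_3) = (m_1, d_1) = (2, 4), so from here the quotients repeat a_1, a_2; the period length is 2.
So sqrt(8) = [2; (1, 4)] with period length k = 2.
k is even, so the fundamental solution of x^2 - 8y^2 = 1 is (p_{k-1}, q_{k-1}) = (p_1, q_1); compute convergents through index 1.
Convergents (p_i = a_i*p_{i-1} + p_{i-2}, q_i = a_i*q_{i-1} + q_{i-2} with p_{-2}=0, p_{-1}=1, q_{-2}=1, q_{-1}=0):
  i=0: a_0=2, p_0 = 2*1 + 0 = 2, q_0 = 2*0 + 1 = 1.
  i=1: a_1=1, p_1 = 1*2 + 1 = 3, q_1 = 1*1 + 0 = 1.
Check: 3^2 - 8*1^2 = 9 - 8 = 1, so (x, y) = (3, 1) solves the equation, and by the theorem it is the least positive solution.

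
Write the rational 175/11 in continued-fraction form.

[15; 1, 10]

Run the Euclidean algorithm on 175 and 11; the successive quotients are the partial quotients a_0, a_1, ... (each step inverts the fractional part left over by the previous one):
  175 = 15*11 + 10, so a_0 = 15.
  11 = 1*10 + 1, so a_1 = 1.
  10 = 10*1 + 0, so a_2 = 10.
The remainder reaches 0 after 3 divisions, so the expansion has 3 partial quotients, read off in order.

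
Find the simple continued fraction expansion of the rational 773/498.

Run the Euclidean algorithm on 773 and 498; the successive quotients are the partial quotients a_0, a_1, ... (each step inverts the fractional part left over by the previous one):
  773 = 1*498 + 275, so a_0 = 1.
  498 = 1*275 + 223, so a_1 = 1.
  275 = 1*223 + 52, so a_2 = 1.
  223 = 4*52 + 15, so a_3 = 4.
  52 = 3*15 + 7, so a_4 = 3.
  15 = 2*7 + 1, so a_5 = 2.
  7 = 7*1 + 0, so a_6 = 7.
The remainder reaches 0 after 7 divisions, so the expansion has 7 partial quotients, read off in order.

[1; 1, 1, 4, 3, 2, 7]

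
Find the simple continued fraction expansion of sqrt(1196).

Write x_i = (sqrt(1196) + m_i)/d_i with (m_0, d_0) = (0, 1). a_0 = floor(sqrt(1196)) = 34, since 34^2 = 1156 <= 1196 < 1225 = 35^2.
Iterate m_{i+1} = d_i*a_i - m_i, d_{i+1} = (1196 - m_{i+1}^2)/d_i, a_{i+1} = floor((a_0 + m_{i+1})/d_{i+1}):
  m_1 = 1*34 - 0 = 34, d_1 = (1196 - 34^2)/1 = 40/1 = 40, a_1 = floor((34 + 34)/40) = 1.
  m_2 = 40*1 - 34 = 6, d_2 = (1196 - 6^2)/40 = 1160/40 = 29, a_2 = floor((34 + 6)/29) = 1.
  m_3 = 29*1 - 6 = 23, d_3 = (1196 - 23^2)/29 = 667/29 = 23, a_3 = floor((34 + 23)/23) = 2.
  m_4 = 23*2 - 23 = 23, d_4 = (1196 - 23^2)/23 = 667/23 = 29, a_4 = floor((34 + 23)/29) = 1.
  m_5 = 29*1 - 23 = 6, d_5 = (1196 - 6^2)/29 = 1160/29 = 40, a_5 = floor((34 + 6)/40) = 1.
  m_6 = 40*1 - 6 = 34, d_6 = (1196 - 34^2)/40 = 40/40 = 1, a_6 = floor((34 + 34)/1) = 68.
  m_7 = 1*68 - 34 = 34, d_7 = (1196 - 34^2)/1 = 40/1 = 40: (m_7, d_7) = (m_1, d_1) = (34, 40), so from here the quotients repeat a_1, ..., a_6; the period length is 6.
Hence the expansion of sqrt(1196) is a_0 = 34 followed by the repeating block 1, 1, 2, 1, 1, 68 (period 6).

[34; (1, 1, 2, 1, 1, 68)]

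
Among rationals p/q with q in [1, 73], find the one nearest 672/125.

371/69

Expand x = 672/125 as a continued fraction with the Euclidean algorithm:
  672 = 5*125 + 47, so a_0 = 5.
  125 = 2*47 + 31, so a_1 = 2.
  47 = 1*31 + 16, so a_2 = 1.
  31 = 1*16 + 15, so a_3 = 1.
  16 = 1*15 + 1, so a_4 = 1.
  15 = 15*1 + 0, so a_5 = 15.
so x = [5; 2, 1, 1, 1, 15].
Convergents (p_i = a_i*p_{i-1} + p_{i-2}, q_i = a_i*q_{i-1} + q_{i-2} with p_{-2}=0, p_{-1}=1, q_{-2}=1, q_{-1}=0), until the denominator exceeds 73:
  i=0: a_0=5, p_0 = 5*1 + 0 = 5, q_0 = 5*0 + 1 = 1.
  i=1: a_1=2, p_1 = 2*5 + 1 = 11, q_1 = 2*1 + 0 = 2.
  i=2: a_2=1, p_2 = 1*11 + 5 = 16, q_2 = 1*2 + 1 = 3.
  i=3: a_3=1, p_3 = 1*16 + 11 = 27, q_3 = 1*3 + 2 = 5.
  i=4: a_4=1, p_4 = 1*27 + 16 = 43, q_4 = 1*5 + 3 = 8.
  i=5: a_5=15, p_5 = 15*43 + 27 = 672, q_5 = 15*8 + 5 = 125.
q_5 = 125 > 73, so the last convergent with denominator <= 73 is p_4/q_4 = 43/8.
The closest fraction with denominator <= 73 is either p_4/q_4 or the intermediate fraction (k*p_4 + p_3)/(k*q_4 + q_3) with the largest k >= 1 whose denominator stays <= 73; these approach x as k grows, and every other convergent or intermediate fraction in range is farther away.
Largest k: floor((73 - q_3)/q_4) = floor((73 - 5)/8) = 8.
That gives (8*43 + 27)/(8*8 + 5) = 371/69.
Compare the errors: |x - 43/8| = |672*8 - 43*125|/(125*8) = 1/1000, and |x - 371/69| = |672*69 - 371*125|/(125*69) = 7/8625.
Cross-multiplying, 7*1000 = 7000 < 8625 = 1*8625, so 7/8625 is smaller: the intermediate fraction 371/69 is closer to x than 43/8.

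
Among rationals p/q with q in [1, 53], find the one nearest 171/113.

Expand x = 171/113 as a continued fraction with the Euclidean algorithm:
  171 = 1*113 + 58, so a_0 = 1.
  113 = 1*58 + 55, so a_1 = 1.
  58 = 1*55 + 3, so a_2 = 1.
  55 = 18*3 + 1, so a_3 = 18.
  3 = 3*1 + 0, so a_4 = 3.
so x = [1; 1, 1, 18, 3].
Convergents (p_i = a_i*p_{i-1} + p_{i-2}, q_i = a_i*q_{i-1} + q_{i-2} with p_{-2}=0, p_{-1}=1, q_{-2}=1, q_{-1}=0), until the denominator exceeds 53:
  i=0: a_0=1, p_0 = 1*1 + 0 = 1, q_0 = 1*0 + 1 = 1.
  i=1: a_1=1, p_1 = 1*1 + 1 = 2, q_1 = 1*1 + 0 = 1.
  i=2: a_2=1, p_2 = 1*2 + 1 = 3, q_2 = 1*1 + 1 = 2.
  i=3: a_3=18, p_3 = 18*3 + 2 = 56, q_3 = 18*2 + 1 = 37.
  i=4: a_4=3, p_4 = 3*56 + 3 = 171, q_4 = 3*37 + 2 = 113.
q_4 = 113 > 53, so the last convergent with denominator <= 53 is p_3/q_3 = 56/37.
The closest fraction with denominator <= 53 is either p_3/q_3 or the intermediate fraction (k*p_3 + p_2)/(k*q_3 + q_2) with the largest k >= 1 whose denominator stays <= 53; these approach x as k grows, and every other convergent or intermediate fraction in range is farther away.
Largest k: floor((53 - q_2)/q_3) = floor((53 - 2)/37) = 1.
That gives (1*56 + 3)/(1*37 + 2) = 59/39.
Compare the errors: |x - 56/37| = |171*37 - 56*113|/(113*37) = 1/4181, and |x - 59/39| = |171*39 - 59*113|/(113*39) = 2/4407.
Cross-multiplying, 1*4407 = 4407 < 8362 = 2*4181, so 1/4181 is smaller: the convergent 56/37 is closer to x than 59/39.

56/37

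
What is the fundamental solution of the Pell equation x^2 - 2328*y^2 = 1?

(x, y) = (193, 4)

First expand sqrt(2328) as a continued fraction. With x_i = (sqrt(2328) + m_i)/d_i and (m_0, d_0) = (0, 1): a_0 = floor(sqrt(2328)) = 48, since 48^2 = 2304 <= 2328 < 2401 = 49^2.
Iterate m_{i+1} = d_i*a_i - m_i, d_{i+1} = (2328 - m_{i+1}^2)/d_i, a_{i+1} = floor((a_0 + m_{i+1})/d_{i+1}):
  m_1 = 1*48 - 0 = 48, d_1 = (2328 - 48^2)/1 = 24/1 = 24, a_1 = floor((48 + 48)/24) = 4.
  m_2 = 24*4 - 48 = 48, d_2 = (2328 - 48^2)/24 = 24/24 = 1, a_2 = floor((48 + 48)/1) = 96.
  m_3 = 1*96 - 48 = 48, d_3 = (2328 - 48^2)/1 = 24/1 = 24: (m_3, d_3) = (m_1, d_1) = (48, 24), so from here the quotients repeat a_1, a_2; the period length is 2.
So sqrt(2328) = [48; (4, 96)] with period length k = 2.
k is even, so the fundamental solution of x^2 - 2328y^2 = 1 is (p_{k-1}, q_{k-1}) = (p_1, q_1); compute convergents through index 1.
Convergents (p_i = a_i*p_{i-1} + p_{i-2}, q_i = a_i*q_{i-1} + q_{i-2} with p_{-2}=0, p_{-1}=1, q_{-2}=1, q_{-1}=0):
  i=0: a_0=48, p_0 = 48*1 + 0 = 48, q_0 = 48*0 + 1 = 1.
  i=1: a_1=4, p_1 = 4*48 + 1 = 193, q_1 = 4*1 + 0 = 4.
Check: 193^2 - 2328*4^2 = 37249 - 37248 = 1, so (x, y) = (193, 4) solves the equation, and by the theorem it is the least positive solution.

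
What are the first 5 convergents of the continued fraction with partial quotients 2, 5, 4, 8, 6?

Using the convergent recurrence p_i = a_i*p_{i-1} + p_{i-2}, q_i = a_i*q_{i-1} + q_{i-2} with p_{-2}=0, p_{-1}=1, q_{-2}=1, q_{-1}=0:
  i=0: a_0=2, p_0 = 2*1 + 0 = 2, q_0 = 2*0 + 1 = 1.
  i=1: a_1=5, p_1 = 5*2 + 1 = 11, q_1 = 5*1 + 0 = 5.
  i=2: a_2=4, p_2 = 4*11 + 2 = 46, q_2 = 4*5 + 1 = 21.
  i=3: a_3=8, p_3 = 8*46 + 11 = 379, q_3 = 8*21 + 5 = 173.
  i=4: a_4=6, p_4 = 6*379 + 46 = 2320, q_4 = 6*173 + 21 = 1059.

2/1, 11/5, 46/21, 379/173, 2320/1059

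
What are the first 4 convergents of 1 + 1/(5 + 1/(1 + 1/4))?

1/1, 6/5, 7/6, 34/29

Using the convergent recurrence p_i = a_i*p_{i-1} + p_{i-2}, q_i = a_i*q_{i-1} + q_{i-2} with p_{-2}=0, p_{-1}=1, q_{-2}=1, q_{-1}=0:
  i=0: a_0=1, p_0 = 1*1 + 0 = 1, q_0 = 1*0 + 1 = 1.
  i=1: a_1=5, p_1 = 5*1 + 1 = 6, q_1 = 5*1 + 0 = 5.
  i=2: a_2=1, p_2 = 1*6 + 1 = 7, q_2 = 1*5 + 1 = 6.
  i=3: a_3=4, p_3 = 4*7 + 6 = 34, q_3 = 4*6 + 5 = 29.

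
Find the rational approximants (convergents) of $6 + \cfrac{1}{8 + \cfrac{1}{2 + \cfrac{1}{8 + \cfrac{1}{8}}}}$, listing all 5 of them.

6/1, 49/8, 104/17, 881/144, 7152/1169

Using the convergent recurrence p_i = a_i*p_{i-1} + p_{i-2}, q_i = a_i*q_{i-1} + q_{i-2} with p_{-2}=0, p_{-1}=1, q_{-2}=1, q_{-1}=0:
  i=0: a_0=6, p_0 = 6*1 + 0 = 6, q_0 = 6*0 + 1 = 1.
  i=1: a_1=8, p_1 = 8*6 + 1 = 49, q_1 = 8*1 + 0 = 8.
  i=2: a_2=2, p_2 = 2*49 + 6 = 104, q_2 = 2*8 + 1 = 17.
  i=3: a_3=8, p_3 = 8*104 + 49 = 881, q_3 = 8*17 + 8 = 144.
  i=4: a_4=8, p_4 = 8*881 + 104 = 7152, q_4 = 8*144 + 17 = 1169.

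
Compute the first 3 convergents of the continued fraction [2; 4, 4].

2/1, 9/4, 38/17

Using the convergent recurrence p_i = a_i*p_{i-1} + p_{i-2}, q_i = a_i*q_{i-1} + q_{i-2} with p_{-2}=0, p_{-1}=1, q_{-2}=1, q_{-1}=0:
  i=0: a_0=2, p_0 = 2*1 + 0 = 2, q_0 = 2*0 + 1 = 1.
  i=1: a_1=4, p_1 = 4*2 + 1 = 9, q_1 = 4*1 + 0 = 4.
  i=2: a_2=4, p_2 = 4*9 + 2 = 38, q_2 = 4*4 + 1 = 17.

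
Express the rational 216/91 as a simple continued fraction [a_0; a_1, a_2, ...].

Run the Euclidean algorithm on 216 and 91; the successive quotients are the partial quotients a_0, a_1, ... (each step inverts the fractional part left over by the previous one):
  216 = 2*91 + 34, so a_0 = 2.
  91 = 2*34 + 23, so a_1 = 2.
  34 = 1*23 + 11, so a_2 = 1.
  23 = 2*11 + 1, so a_3 = 2.
  11 = 11*1 + 0, so a_4 = 11.
The remainder reaches 0 after 5 divisions, so the expansion has 5 partial quotients, read off in order.

[2; 2, 1, 2, 11]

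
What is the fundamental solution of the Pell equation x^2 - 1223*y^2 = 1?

First expand sqrt(1223) as a continued fraction. With x_i = (sqrt(1223) + m_i)/d_i and (m_0, d_0) = (0, 1): a_0 = floor(sqrt(1223)) = 34, since 34^2 = 1156 <= 1223 < 1225 = 35^2.
Iterate m_{i+1} = d_i*a_i - m_i, d_{i+1} = (1223 - m_{i+1}^2)/d_i, a_{i+1} = floor((a_0 + m_{i+1})/d_{i+1}):
  m_1 = 1*34 - 0 = 34, d_1 = (1223 - 34^2)/1 = 67/1 = 67, a_1 = floor((34 + 34)/67) = 1.
  m_2 = 67*1 - 34 = 33, d_2 = (1223 - 33^2)/67 = 134/67 = 2, a_2 = floor((34 + 33)/2) = 33.
  m_3 = 2*33 - 33 = 33, d_3 = (1223 - 33^2)/2 = 134/2 = 67, a_3 = floor((34 + 33)/67) = 1.
  m_4 = 67*1 - 33 = 34, d_4 = (1223 - 34^2)/67 = 67/67 = 1, a_4 = floor((34 + 34)/1) = 68.
  m_5 = 1*68 - 34 = 34, d_5 = (1223 - 34^2)/1 = 67/1 = 67: (m_5, d_5) = (m_1, d_1) = (34, 67), so from here the quotients repeat a_1, ..., a_4; the period length is 4.
So sqrt(1223) = [34; (1, 33, 1, 68)] with period length k = 4.
k is even, so the fundamental solution of x^2 - 1223y^2 = 1 is (p_{k-1}, q_{k-1}) = (p_3, q_3); compute convergents through index 3.
Convergents (p_i = a_i*p_{i-1} + p_{i-2}, q_i = a_i*q_{i-1} + q_{i-2} with p_{-2}=0, p_{-1}=1, q_{-2}=1, q_{-1}=0):
  i=0: a_0=34, p_0 = 34*1 + 0 = 34, q_0 = 34*0 + 1 = 1.
  i=1: a_1=1, p_1 = 1*34 + 1 = 35, q_1 = 1*1 + 0 = 1.
  i=2: a_2=33, p_2 = 33*35 + 34 = 1189, q_2 = 33*1 + 1 = 34.
  i=3: a_3=1, p_3 = 1*1189 + 35 = 1224, q_3 = 1*34 + 1 = 35.
Check: 1224^2 - 1223*35^2 = 1498176 - 1498175 = 1, so (x, y) = (1224, 35) solves the equation, and by the theorem it is the least positive solution.

(x, y) = (1224, 35)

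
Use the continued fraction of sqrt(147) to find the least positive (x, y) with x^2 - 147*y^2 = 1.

First expand sqrt(147) as a continued fraction. With x_i = (sqrt(147) + m_i)/d_i and (m_0, d_0) = (0, 1): a_0 = floor(sqrt(147)) = 12, since 12^2 = 144 <= 147 < 169 = 13^2.
Iterate m_{i+1} = d_i*a_i - m_i, d_{i+1} = (147 - m_{i+1}^2)/d_i, a_{i+1} = floor((a_0 + m_{i+1})/d_{i+1}):
  m_1 = 1*12 - 0 = 12, d_1 = (147 - 12^2)/1 = 3/1 = 3, a_1 = floor((12 + 12)/3) = 8.
  m_2 = 3*8 - 12 = 12, d_2 = (147 - 12^2)/3 = 3/3 = 1, a_2 = floor((12 + 12)/1) = 24.
  m_3 = 1*24 - 12 = 12, d_3 = (147 - 12^2)/1 = 3/1 = 3: (m_3, d_3) = (m_1, d_1) = (12, 3), so from here the quotients repeat a_1, a_2; the period length is 2.
So sqrt(147) = [12; (8, 24)] with period length k = 2.
k is even, so the fundamental solution of x^2 - 147y^2 = 1 is (p_{k-1}, q_{k-1}) = (p_1, q_1); compute convergents through index 1.
Convergents (p_i = a_i*p_{i-1} + p_{i-2}, q_i = a_i*q_{i-1} + q_{i-2} with p_{-2}=0, p_{-1}=1, q_{-2}=1, q_{-1}=0):
  i=0: a_0=12, p_0 = 12*1 + 0 = 12, q_0 = 12*0 + 1 = 1.
  i=1: a_1=8, p_1 = 8*12 + 1 = 97, q_1 = 8*1 + 0 = 8.
Check: 97^2 - 147*8^2 = 9409 - 9408 = 1, so (x, y) = (97, 8) solves the equation, and by the theorem it is the least positive solution.

(x, y) = (97, 8)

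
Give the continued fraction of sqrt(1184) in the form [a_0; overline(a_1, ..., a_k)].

[34; overline(2, 2, 3, 1, 9, 17, 9, 1, 3, 2, 2, 68)]

Write x_i = (sqrt(1184) + m_i)/d_i with (m_0, d_0) = (0, 1). a_0 = floor(sqrt(1184)) = 34, since 34^2 = 1156 <= 1184 < 1225 = 35^2.
Iterate m_{i+1} = d_i*a_i - m_i, d_{i+1} = (1184 - m_{i+1}^2)/d_i, a_{i+1} = floor((a_0 + m_{i+1})/d_{i+1}):
  m_1 = 1*34 - 0 = 34, d_1 = (1184 - 34^2)/1 = 28/1 = 28, a_1 = floor((34 + 34)/28) = 2.
  m_2 = 28*2 - 34 = 22, d_2 = (1184 - 22^2)/28 = 700/28 = 25, a_2 = floor((34 + 22)/25) = 2.
  m_3 = 25*2 - 22 = 28, d_3 = (1184 - 28^2)/25 = 400/25 = 16, a_3 = floor((34 + 28)/16) = 3.
  m_4 = 16*3 - 28 = 20, d_4 = (1184 - 20^2)/16 = 784/16 = 49, a_4 = floor((34 + 20)/49) = 1.
  m_5 = 49*1 - 20 = 29, d_5 = (1184 - 29^2)/49 = 343/49 = 7, a_5 = floor((34 + 29)/7) = 9.
  m_6 = 7*9 - 29 = 34, d_6 = (1184 - 34^2)/7 = 28/7 = 4, a_6 = floor((34 + 34)/4) = 17.
  m_7 = 4*17 - 34 = 34, d_7 = (1184 - 34^2)/4 = 28/4 = 7, a_7 = floor((34 + 34)/7) = 9.
  m_8 = 7*9 - 34 = 29, d_8 = (1184 - 29^2)/7 = 343/7 = 49, a_8 = floor((34 + 29)/49) = 1.
  m_9 = 49*1 - 29 = 20, d_9 = (1184 - 20^2)/49 = 784/49 = 16, a_9 = floor((34 + 20)/16) = 3.
  m_10 = 16*3 - 20 = 28, d_10 = (1184 - 28^2)/16 = 400/16 = 25, a_10 = floor((34 + 28)/25) = 2.
  m_11 = 25*2 - 28 = 22, d_11 = (1184 - 22^2)/25 = 700/25 = 28, a_11 = floor((34 + 22)/28) = 2.
  m_12 = 28*2 - 22 = 34, d_12 = (1184 - 34^2)/28 = 28/28 = 1, a_12 = floor((34 + 34)/1) = 68.
  m_13 = 1*68 - 34 = 34, d_13 = (1184 - 34^2)/1 = 28/1 = 28: (m_13, d_13) = (m_1, d_1) = (34, 28), so from here the quotients repeat a_1, ..., a_12; the period length is 12.
Hence the expansion of sqrt(1184) is a_0 = 34 followed by the repeating block 2, 2, 3, 1, 9, 17, 9, 1, 3, 2, 2, 68 (period 12).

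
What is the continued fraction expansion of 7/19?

[0; 2, 1, 2, 2]

Run the Euclidean algorithm on 7 and 19; the successive quotients are the partial quotients a_0, a_1, ... (each step inverts the fractional part left over by the previous one):
  7 = 0*19 + 7, so a_0 = 0.
  19 = 2*7 + 5, so a_1 = 2.
  7 = 1*5 + 2, so a_2 = 1.
  5 = 2*2 + 1, so a_3 = 2.
  2 = 2*1 + 0, so a_4 = 2.
The remainder reaches 0 after 5 divisions, so the expansion has 5 partial quotients, read off in order.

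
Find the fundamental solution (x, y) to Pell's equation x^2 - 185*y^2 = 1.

First expand sqrt(185) as a continued fraction. With x_i = (sqrt(185) + m_i)/d_i and (m_0, d_0) = (0, 1): a_0 = floor(sqrt(185)) = 13, since 13^2 = 169 <= 185 < 196 = 14^2.
Iterate m_{i+1} = d_i*a_i - m_i, d_{i+1} = (185 - m_{i+1}^2)/d_i, a_{i+1} = floor((a_0 + m_{i+1})/d_{i+1}):
  m_1 = 1*13 - 0 = 13, d_1 = (185 - 13^2)/1 = 16/1 = 16, a_1 = floor((13 + 13)/16) = 1.
  m_2 = 16*1 - 13 = 3, d_2 = (185 - 3^2)/16 = 176/16 = 11, a_2 = floor((13 + 3)/11) = 1.
  m_3 = 11*1 - 3 = 8, d_3 = (185 - 8^2)/11 = 121/11 = 11, a_3 = floor((13 + 8)/11) = 1.
  m_4 = 11*1 - 8 = 3, d_4 = (185 - 3^2)/11 = 176/11 = 16, a_4 = floor((13 + 3)/16) = 1.
  m_5 = 16*1 - 3 = 13, d_5 = (185 - 13^2)/16 = 16/16 = 1, a_5 = floor((13 + 13)/1) = 26.
  m_6 = 1*26 - 13 = 13, d_6 = (185 - 13^2)/1 = 16/1 = 16: (m_6, d_6) = (m_1, d_1) = (13, 16), so from here the quotients repeat a_1, ..., a_5; the period length is 5.
So sqrt(185) = [13; (1, 1, 1, 1, 26)] with period length k = 5.
k is odd, so (p_{k-1}, q_{k-1}) only solves x^2 - 185y^2 = -1 and the fundamental solution of x^2 - 185y^2 = 1 is (p_{2k-1}, q_{2k-1}) = (p_9, q_9); compute convergents through index 9, running through the period twice.
Convergents (p_i = a_i*p_{i-1} + p_{i-2}, q_i = a_i*q_{i-1} + q_{i-2} with p_{-2}=0, p_{-1}=1, q_{-2}=1, q_{-1}=0):
  i=0: a_0=13, p_0 = 13*1 + 0 = 13, q_0 = 13*0 + 1 = 1.
  i=1: a_1=1, p_1 = 1*13 + 1 = 14, q_1 = 1*1 + 0 = 1.
  i=2: a_2=1, p_2 = 1*14 + 13 = 27, q_2 = 1*1 + 1 = 2.
  i=3: a_3=1, p_3 = 1*27 + 14 = 41, q_3 = 1*2 + 1 = 3.
  i=4: a_4=1, p_4 = 1*41 + 27 = 68, q_4 = 1*3 + 2 = 5.
  i=5: a_5=26, p_5 = 26*68 + 41 = 1809, q_5 = 26*5 + 3 = 133.
  i=6: a_6=1, p_6 = 1*1809 + 68 = 1877, q_6 = 1*133 + 5 = 138.
  i=7: a_7=1, p_7 = 1*1877 + 1809 = 3686, q_7 = 1*138 + 133 = 271.
  i=8: a_8=1, p_8 = 1*3686 + 1877 = 5563, q_8 = 1*271 + 138 = 409.
  i=9: a_9=1, p_9 = 1*5563 + 3686 = 9249, q_9 = 1*409 + 271 = 680.
Indeed p_4^2 - 185*q_4^2 = 4624 - 4625 = -1, not +1.
Check: 9249^2 - 185*680^2 = 85544001 - 85544000 = 1, so (x, y) = (9249, 680) solves the equation, and by the theorem it is the least positive solution.

(x, y) = (9249, 680)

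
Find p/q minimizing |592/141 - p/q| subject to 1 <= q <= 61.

Expand x = 592/141 as a continued fraction with the Euclidean algorithm:
  592 = 4*141 + 28, so a_0 = 4.
  141 = 5*28 + 1, so a_1 = 5.
  28 = 28*1 + 0, so a_2 = 28.
so x = [4; 5, 28].
Convergents (p_i = a_i*p_{i-1} + p_{i-2}, q_i = a_i*q_{i-1} + q_{i-2} with p_{-2}=0, p_{-1}=1, q_{-2}=1, q_{-1}=0), until the denominator exceeds 61:
  i=0: a_0=4, p_0 = 4*1 + 0 = 4, q_0 = 4*0 + 1 = 1.
  i=1: a_1=5, p_1 = 5*4 + 1 = 21, q_1 = 5*1 + 0 = 5.
  i=2: a_2=28, p_2 = 28*21 + 4 = 592, q_2 = 28*5 + 1 = 141.
q_2 = 141 > 61, so the last convergent with denominator <= 61 is p_1/q_1 = 21/5.
The closest fraction with denominator <= 61 is either p_1/q_1 or the intermediate fraction (k*p_1 + p_0)/(k*q_1 + q_0) with the largest k >= 1 whose denominator stays <= 61; these approach x as k grows, and every other convergent or intermediate fraction in range is farther away.
Largest k: floor((61 - q_0)/q_1) = floor((61 - 1)/5) = 12.
That gives (12*21 + 4)/(12*5 + 1) = 256/61.
Compare the errors: |x - 21/5| = |592*5 - 21*141|/(141*5) = 1/705, and |x - 256/61| = |592*61 - 256*141|/(141*61) = 16/8601.
Cross-multiplying, 1*8601 = 8601 < 11280 = 16*705, so 1/705 is smaller: the convergent 21/5 is closer to x than 256/61.

21/5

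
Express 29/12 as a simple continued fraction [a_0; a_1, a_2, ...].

[2; 2, 2, 2]

Run the Euclidean algorithm on 29 and 12; the successive quotients are the partial quotients a_0, a_1, ... (each step inverts the fractional part left over by the previous one):
  29 = 2*12 + 5, so a_0 = 2.
  12 = 2*5 + 2, so a_1 = 2.
  5 = 2*2 + 1, so a_2 = 2.
  2 = 2*1 + 0, so a_3 = 2.
The remainder reaches 0 after 4 divisions, so the expansion has 4 partial quotients, read off in order.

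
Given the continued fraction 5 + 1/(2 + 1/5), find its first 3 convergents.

5/1, 11/2, 60/11

Using the convergent recurrence p_i = a_i*p_{i-1} + p_{i-2}, q_i = a_i*q_{i-1} + q_{i-2} with p_{-2}=0, p_{-1}=1, q_{-2}=1, q_{-1}=0:
  i=0: a_0=5, p_0 = 5*1 + 0 = 5, q_0 = 5*0 + 1 = 1.
  i=1: a_1=2, p_1 = 2*5 + 1 = 11, q_1 = 2*1 + 0 = 2.
  i=2: a_2=5, p_2 = 5*11 + 5 = 60, q_2 = 5*2 + 1 = 11.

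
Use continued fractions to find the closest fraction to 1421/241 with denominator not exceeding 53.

171/29

Expand x = 1421/241 as a continued fraction with the Euclidean algorithm:
  1421 = 5*241 + 216, so a_0 = 5.
  241 = 1*216 + 25, so a_1 = 1.
  216 = 8*25 + 16, so a_2 = 8.
  25 = 1*16 + 9, so a_3 = 1.
  16 = 1*9 + 7, so a_4 = 1.
  9 = 1*7 + 2, so a_5 = 1.
  7 = 3*2 + 1, so a_6 = 3.
  2 = 2*1 + 0, so a_7 = 2.
so x = [5; 1, 8, 1, 1, 1, 3, 2].
Convergents (p_i = a_i*p_{i-1} + p_{i-2}, q_i = a_i*q_{i-1} + q_{i-2} with p_{-2}=0, p_{-1}=1, q_{-2}=1, q_{-1}=0), until the denominator exceeds 53:
  i=0: a_0=5, p_0 = 5*1 + 0 = 5, q_0 = 5*0 + 1 = 1.
  i=1: a_1=1, p_1 = 1*5 + 1 = 6, q_1 = 1*1 + 0 = 1.
  i=2: a_2=8, p_2 = 8*6 + 5 = 53, q_2 = 8*1 + 1 = 9.
  i=3: a_3=1, p_3 = 1*53 + 6 = 59, q_3 = 1*9 + 1 = 10.
  i=4: a_4=1, p_4 = 1*59 + 53 = 112, q_4 = 1*10 + 9 = 19.
  i=5: a_5=1, p_5 = 1*112 + 59 = 171, q_5 = 1*19 + 10 = 29.
  i=6: a_6=3, p_6 = 3*171 + 112 = 625, q_6 = 3*29 + 19 = 106.
q_6 = 106 > 53, so the last convergent with denominator <= 53 is p_5/q_5 = 171/29.
The closest fraction with denominator <= 53 is either p_5/q_5 or the intermediate fraction (k*p_5 + p_4)/(k*q_5 + q_4) with the largest k >= 1 whose denominator stays <= 53; these approach x as k grows, and every other convergent or intermediate fraction in range is farther away.
Largest k: floor((53 - q_4)/q_5) = floor((53 - 19)/29) = 1.
That gives (1*171 + 112)/(1*29 + 19) = 283/48.
Compare the errors: |x - 171/29| = |1421*29 - 171*241|/(241*29) = 2/6989, and |x - 283/48| = |1421*48 - 283*241|/(241*48) = 5/11568.
Cross-multiplying, 2*11568 = 23136 < 34945 = 5*6989, so 2/6989 is smaller: the convergent 171/29 is closer to x than 283/48.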